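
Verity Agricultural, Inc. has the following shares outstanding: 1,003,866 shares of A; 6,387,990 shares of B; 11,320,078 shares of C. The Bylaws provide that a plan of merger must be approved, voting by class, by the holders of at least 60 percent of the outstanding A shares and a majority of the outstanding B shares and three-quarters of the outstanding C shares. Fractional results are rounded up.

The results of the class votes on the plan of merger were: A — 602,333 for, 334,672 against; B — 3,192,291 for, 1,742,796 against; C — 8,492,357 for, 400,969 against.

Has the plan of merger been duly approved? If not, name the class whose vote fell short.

A: 3/5 of 1003866 = 602319.60, rounded up to 602320; 602,320 required, 602,333 in favor — approved.
B: a majority of 6387990 is 3193996; 3,193,996 required, 3,192,291 in favor — not approved.
C: 3/4 of 11320078 = 8490058.50, rounded up to 8490059; 8,490,059 required, 8,492,357 in favor — approved.

Not approved — the B shares did not give the required vote.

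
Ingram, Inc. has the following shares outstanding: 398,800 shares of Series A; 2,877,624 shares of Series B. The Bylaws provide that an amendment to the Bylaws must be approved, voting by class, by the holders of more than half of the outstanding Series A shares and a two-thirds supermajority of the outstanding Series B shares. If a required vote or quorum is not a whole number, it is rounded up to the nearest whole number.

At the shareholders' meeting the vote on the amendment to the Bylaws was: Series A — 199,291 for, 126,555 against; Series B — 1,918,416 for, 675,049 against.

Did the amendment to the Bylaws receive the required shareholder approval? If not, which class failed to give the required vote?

Not approved — the Series A shares did not give the required vote.

Series A: a majority of 398800 is 199401; 199,401 required, 199,291 in favor — not approved.
Series B: 2/3 of 2877624 = 1918416; 1,918,416 required, 1,918,416 in favor — approved.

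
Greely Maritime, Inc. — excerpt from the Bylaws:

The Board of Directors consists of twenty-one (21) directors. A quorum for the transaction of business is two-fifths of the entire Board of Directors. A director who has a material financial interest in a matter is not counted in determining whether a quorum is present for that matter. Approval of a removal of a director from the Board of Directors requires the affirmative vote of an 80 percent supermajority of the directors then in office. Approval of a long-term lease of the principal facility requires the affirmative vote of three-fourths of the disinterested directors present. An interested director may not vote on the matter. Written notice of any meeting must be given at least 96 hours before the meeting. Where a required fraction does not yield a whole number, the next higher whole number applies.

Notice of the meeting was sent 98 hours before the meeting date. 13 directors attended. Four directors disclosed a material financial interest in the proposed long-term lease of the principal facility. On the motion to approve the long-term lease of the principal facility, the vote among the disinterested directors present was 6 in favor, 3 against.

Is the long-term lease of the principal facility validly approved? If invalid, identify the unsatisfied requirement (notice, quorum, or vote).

Invalid — vote requirement not satisfied.

Notice: 98 hours given; 96 required (98 ≥ 96). Satisfied.
Quorum: 13 present, but the 4 interested directors do not count, leaving 9. Quorum is 9. Satisfied.
Vote: the long-term lease of the principal facility requires three-fourths of the disinterested directors present (13 − 4 = 9). 3/4 of 9 = 6.75, rounded up to 7, so 7 affirmative votes are needed; 6 voted in favor. Not satisfied.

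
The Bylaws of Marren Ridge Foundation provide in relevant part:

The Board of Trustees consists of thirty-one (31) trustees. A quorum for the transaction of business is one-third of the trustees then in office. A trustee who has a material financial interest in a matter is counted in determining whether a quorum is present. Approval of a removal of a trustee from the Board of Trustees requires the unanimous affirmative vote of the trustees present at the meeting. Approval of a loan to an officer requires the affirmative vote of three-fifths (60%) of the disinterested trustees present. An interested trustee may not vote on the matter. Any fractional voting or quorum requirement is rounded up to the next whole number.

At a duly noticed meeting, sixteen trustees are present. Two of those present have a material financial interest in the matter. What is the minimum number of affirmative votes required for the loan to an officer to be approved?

The loan to an officer requires three-fifths of the disinterested trustees present (16 − 2 = 14).
3/5 of 14 = 8.40, rounded up to 9.

9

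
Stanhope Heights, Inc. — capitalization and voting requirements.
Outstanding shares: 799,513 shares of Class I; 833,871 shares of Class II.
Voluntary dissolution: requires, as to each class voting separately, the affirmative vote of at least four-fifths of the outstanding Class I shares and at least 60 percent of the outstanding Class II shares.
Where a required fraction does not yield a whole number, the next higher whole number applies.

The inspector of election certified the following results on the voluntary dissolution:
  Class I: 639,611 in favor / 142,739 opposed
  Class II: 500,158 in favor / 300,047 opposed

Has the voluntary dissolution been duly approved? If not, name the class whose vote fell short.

Class I: 4/5 of 799513 = 639610.40, rounded up to 639611; 639,611 required, 639,611 in favor — approved.
Class II: 3/5 of 833871 = 500322.60, rounded up to 500323; 500,323 required, 500,158 in favor — not approved.

Not approved — the Class II shares did not give the required vote.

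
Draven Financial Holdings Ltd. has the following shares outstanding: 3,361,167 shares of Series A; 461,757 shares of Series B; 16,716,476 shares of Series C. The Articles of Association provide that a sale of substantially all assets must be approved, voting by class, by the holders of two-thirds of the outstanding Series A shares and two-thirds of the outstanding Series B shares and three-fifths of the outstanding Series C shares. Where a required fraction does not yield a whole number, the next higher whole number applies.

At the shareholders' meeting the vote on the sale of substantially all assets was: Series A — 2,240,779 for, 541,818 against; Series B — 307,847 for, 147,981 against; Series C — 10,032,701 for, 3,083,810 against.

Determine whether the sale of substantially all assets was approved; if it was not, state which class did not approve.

Approved — every class gave the required vote.

Series A: 2/3 of 3361167 = 2240778; 2,240,778 required, 2,240,779 in favor — approved.
Series B: 2/3 of 461757 = 307838; 307,838 required, 307,847 in favor — approved.
Series C: 3/5 of 16716476 = 10029885.60, rounded up to 10029886; 10,029,886 required, 10,032,701 in favor — approved.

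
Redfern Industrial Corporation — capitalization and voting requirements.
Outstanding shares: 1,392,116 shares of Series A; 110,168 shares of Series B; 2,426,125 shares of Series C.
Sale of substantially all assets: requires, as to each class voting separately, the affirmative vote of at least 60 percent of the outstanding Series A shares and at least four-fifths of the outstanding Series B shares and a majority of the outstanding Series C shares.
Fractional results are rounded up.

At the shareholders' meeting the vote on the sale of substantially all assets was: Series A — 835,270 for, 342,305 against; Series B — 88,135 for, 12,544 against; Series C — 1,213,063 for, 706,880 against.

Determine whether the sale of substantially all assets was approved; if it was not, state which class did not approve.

Series A: 3/5 of 1392116 = 835269.60, rounded up to 835270; 835,270 required, 835,270 in favor — approved.
Series B: 4/5 of 110168 = 88134.40, rounded up to 88135; 88,135 required, 88,135 in favor — approved.
Series C: a majority of 2426125 is 1213063; 1,213,063 required, 1,213,063 in favor — approved.

Approved — every class gave the required vote.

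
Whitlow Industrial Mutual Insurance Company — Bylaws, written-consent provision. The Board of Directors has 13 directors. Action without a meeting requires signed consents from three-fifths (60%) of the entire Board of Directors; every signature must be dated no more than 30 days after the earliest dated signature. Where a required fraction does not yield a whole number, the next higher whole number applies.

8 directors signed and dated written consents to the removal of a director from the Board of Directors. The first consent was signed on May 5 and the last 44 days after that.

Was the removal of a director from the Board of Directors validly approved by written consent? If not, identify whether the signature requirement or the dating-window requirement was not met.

Not effective — dating-window requirement not satisfied.

Signatures required: three-fifths (60%) of 13 — 3/5 of 13 = 7.80, rounded up to 8, so 8 needed; 8 signed. Sufficient.
Dating window: the latest signature is 44 days after the earliest; the limit is 30 days. Outside the window.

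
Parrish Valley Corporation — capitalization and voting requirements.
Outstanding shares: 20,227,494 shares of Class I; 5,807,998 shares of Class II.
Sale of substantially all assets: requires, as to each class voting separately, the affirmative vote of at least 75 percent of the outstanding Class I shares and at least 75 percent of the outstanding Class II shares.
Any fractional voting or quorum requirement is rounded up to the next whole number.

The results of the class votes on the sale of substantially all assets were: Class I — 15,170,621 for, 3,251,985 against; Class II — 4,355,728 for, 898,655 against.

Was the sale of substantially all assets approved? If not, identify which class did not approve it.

Not approved — the Class II shares did not give the required vote.

Class I: 3/4 of 20227494 = 15170620.50, rounded up to 15170621; 15,170,621 required, 15,170,621 in favor — approved.
Class II: 3/4 of 5807998 = 4355998.50, rounded up to 4355999; 4,355,999 required, 4,355,728 in favor — not approved.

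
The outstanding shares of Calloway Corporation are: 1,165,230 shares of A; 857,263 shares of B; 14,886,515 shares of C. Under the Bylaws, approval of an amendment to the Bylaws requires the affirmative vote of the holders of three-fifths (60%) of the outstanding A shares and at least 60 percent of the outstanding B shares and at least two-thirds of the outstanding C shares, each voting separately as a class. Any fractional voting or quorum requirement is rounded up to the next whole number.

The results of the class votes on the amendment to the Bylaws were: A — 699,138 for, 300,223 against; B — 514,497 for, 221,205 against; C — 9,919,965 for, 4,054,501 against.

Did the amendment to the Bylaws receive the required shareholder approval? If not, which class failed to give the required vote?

Not approved — the C shares did not give the required vote.

A: 3/5 of 1165230 = 699138; 699,138 required, 699,138 in favor — approved.
B: 3/5 of 857263 = 514357.80, rounded up to 514358; 514,358 required, 514,497 in favor — approved.
C: 2/3 of 14886515 = 9924343.33, rounded up to 9924344; 9,924,344 required, 9,919,965 in favor — not approved.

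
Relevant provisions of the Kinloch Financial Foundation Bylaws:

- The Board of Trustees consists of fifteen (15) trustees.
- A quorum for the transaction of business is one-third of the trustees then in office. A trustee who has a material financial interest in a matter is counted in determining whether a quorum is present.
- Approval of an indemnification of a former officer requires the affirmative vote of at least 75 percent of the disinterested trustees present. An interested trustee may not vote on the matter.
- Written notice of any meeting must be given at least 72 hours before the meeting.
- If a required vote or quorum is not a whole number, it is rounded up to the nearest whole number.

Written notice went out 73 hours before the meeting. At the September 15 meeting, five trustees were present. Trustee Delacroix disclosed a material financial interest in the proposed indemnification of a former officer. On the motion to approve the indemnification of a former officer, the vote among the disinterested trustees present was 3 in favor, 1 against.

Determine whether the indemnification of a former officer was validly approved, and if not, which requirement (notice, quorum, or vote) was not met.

Notice: 73 hours given; 72 required (73 ≥ 72). Satisfied.
Quorum: 5 present (interested trustees count toward quorum); quorum is 5. Satisfied.
Vote: the indemnification of a former officer requires three-fourths of the disinterested trustees present (5 − 1 = 4). 3/4 of 4 = 3, so 3 affirmative votes are needed; 3 voted in favor. Satisfied.

Valid — all requirements satisfied.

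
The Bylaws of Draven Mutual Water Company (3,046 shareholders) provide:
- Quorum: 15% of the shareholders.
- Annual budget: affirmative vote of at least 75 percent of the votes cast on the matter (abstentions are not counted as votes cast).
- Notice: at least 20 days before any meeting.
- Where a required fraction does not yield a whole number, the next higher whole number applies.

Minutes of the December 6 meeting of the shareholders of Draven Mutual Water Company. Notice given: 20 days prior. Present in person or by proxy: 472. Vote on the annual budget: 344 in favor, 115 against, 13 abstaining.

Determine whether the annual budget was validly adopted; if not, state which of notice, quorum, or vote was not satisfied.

Invalid — vote requirement not satisfied.

Notice: 20 days given; 20 required. Satisfied.
Quorum: 15% of 3,046 = 456.90, rounded up to 457; 472 present. Satisfied.
Vote: requires three-fourths of the votes cast (472 − 13 abstaining = 459); 3/4 of 459 = 344.25, rounded up to 345, so 345 needed; 344 in favor. Not satisfied.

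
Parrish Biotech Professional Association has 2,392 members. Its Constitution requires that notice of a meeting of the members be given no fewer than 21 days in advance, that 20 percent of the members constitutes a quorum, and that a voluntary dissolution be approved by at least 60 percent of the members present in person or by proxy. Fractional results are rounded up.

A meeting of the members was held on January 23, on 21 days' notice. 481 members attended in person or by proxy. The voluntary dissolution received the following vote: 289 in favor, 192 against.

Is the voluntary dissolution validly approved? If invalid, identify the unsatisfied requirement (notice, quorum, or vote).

Notice: 21 days given; 21 required. Satisfied.
Quorum: 20% of 2,392 = 478.40, rounded up to 479; 481 present. Satisfied.
Vote: requires three-fifths of those present (481); 3/5 of 481 = 288.60, rounded up to 289, so 289 needed; 289 in favor. Satisfied.

Valid — all requirements satisfied.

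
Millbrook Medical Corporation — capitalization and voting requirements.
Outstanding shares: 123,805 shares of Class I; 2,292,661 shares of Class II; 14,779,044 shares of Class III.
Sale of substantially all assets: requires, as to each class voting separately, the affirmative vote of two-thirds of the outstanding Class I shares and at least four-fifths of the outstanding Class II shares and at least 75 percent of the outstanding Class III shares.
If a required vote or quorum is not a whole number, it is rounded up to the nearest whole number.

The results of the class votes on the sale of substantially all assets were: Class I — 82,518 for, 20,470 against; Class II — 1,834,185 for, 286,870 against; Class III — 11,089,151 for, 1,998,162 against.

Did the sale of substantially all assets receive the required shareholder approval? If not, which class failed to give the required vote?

Class I: 2/3 of 123805 = 82536.67, rounded up to 82537; 82,537 required, 82,518 in favor — not approved.
Class II: 4/5 of 2292661 = 1834128.80, rounded up to 1834129; 1,834,129 required, 1,834,185 in favor — approved.
Class III: 3/4 of 14779044 = 11084283; 11,084,283 required, 11,089,151 in favor — approved.

Not approved — the Class I shares did not give the required vote.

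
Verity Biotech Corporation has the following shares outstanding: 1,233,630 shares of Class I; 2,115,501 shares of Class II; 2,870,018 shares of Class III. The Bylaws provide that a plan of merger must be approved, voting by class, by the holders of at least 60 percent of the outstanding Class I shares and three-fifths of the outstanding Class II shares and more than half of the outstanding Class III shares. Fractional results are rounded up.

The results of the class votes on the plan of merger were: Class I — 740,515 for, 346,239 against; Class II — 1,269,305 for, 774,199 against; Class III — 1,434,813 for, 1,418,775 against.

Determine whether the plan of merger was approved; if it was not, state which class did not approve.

Class I: 3/5 of 1233630 = 740178; 740,178 required, 740,515 in favor — approved.
Class II: 3/5 of 2115501 = 1269300.60, rounded up to 1269301; 1,269,301 required, 1,269,305 in favor — approved.
Class III: a majority of 2870018 is 1435010; 1,435,010 required, 1,434,813 in favor — not approved.

Not approved — the Class III shares did not give the required vote.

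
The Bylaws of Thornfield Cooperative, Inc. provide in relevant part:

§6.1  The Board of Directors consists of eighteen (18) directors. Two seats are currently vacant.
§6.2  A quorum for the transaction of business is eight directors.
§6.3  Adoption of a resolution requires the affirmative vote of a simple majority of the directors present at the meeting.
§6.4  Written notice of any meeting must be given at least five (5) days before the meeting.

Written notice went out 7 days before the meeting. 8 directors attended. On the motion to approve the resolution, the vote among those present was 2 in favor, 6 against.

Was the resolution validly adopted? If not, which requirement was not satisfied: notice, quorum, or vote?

Notice: 7 days given; 5 required (7 ≥ 5). Satisfied.
Quorum: 8 present; quorum is 8. Satisfied.
Vote: the resolution requires a majority of the directors present (8). A majority of 8 is 5, so 5 affirmative votes are needed; 2 voted in favor. Not satisfied.

Invalid — vote requirement not satisfied.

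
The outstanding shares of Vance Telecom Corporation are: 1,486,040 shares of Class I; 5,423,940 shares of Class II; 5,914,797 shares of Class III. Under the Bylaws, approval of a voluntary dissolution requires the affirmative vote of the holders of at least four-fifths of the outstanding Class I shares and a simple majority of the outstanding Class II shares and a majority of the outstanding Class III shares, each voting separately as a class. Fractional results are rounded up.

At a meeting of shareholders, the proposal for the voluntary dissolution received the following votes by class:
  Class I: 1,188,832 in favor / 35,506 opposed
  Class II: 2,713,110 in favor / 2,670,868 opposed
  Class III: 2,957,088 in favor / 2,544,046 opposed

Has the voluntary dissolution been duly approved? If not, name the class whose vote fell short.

Not approved — the Class III shares did not give the required vote.

Class I: 4/5 of 1486040 = 1188832; 1,188,832 required, 1,188,832 in favor — approved.
Class II: a majority of 5423940 is 2711971; 2,711,971 required, 2,713,110 in favor — approved.
Class III: a majority of 5914797 is 2957399; 2,957,399 required, 2,957,088 in favor — not approved.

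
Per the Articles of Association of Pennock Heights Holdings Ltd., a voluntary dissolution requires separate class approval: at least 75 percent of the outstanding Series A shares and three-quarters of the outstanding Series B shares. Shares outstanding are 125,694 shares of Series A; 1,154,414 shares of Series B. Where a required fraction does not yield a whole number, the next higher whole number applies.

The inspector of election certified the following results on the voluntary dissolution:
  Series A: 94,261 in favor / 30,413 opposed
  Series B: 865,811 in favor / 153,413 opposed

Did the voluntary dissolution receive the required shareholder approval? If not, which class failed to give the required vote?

Series A: 3/4 of 125694 = 94270.50, rounded up to 94271; 94,271 required, 94,261 in favor — not approved.
Series B: 3/4 of 1154414 = 865810.50, rounded up to 865811; 865,811 required, 865,811 in favor — approved.

Not approved — the Series A shares did not give the required vote.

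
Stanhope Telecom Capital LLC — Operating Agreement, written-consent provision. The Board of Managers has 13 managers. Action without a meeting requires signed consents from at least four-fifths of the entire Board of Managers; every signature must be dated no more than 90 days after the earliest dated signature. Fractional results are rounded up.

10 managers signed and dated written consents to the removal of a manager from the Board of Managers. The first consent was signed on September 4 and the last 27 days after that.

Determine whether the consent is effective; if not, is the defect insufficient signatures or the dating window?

Not effective — insufficient signatures.

Signatures required: at least four-fifths of 13 — 4/5 of 13 = 10.40, rounded up to 11, so 11 needed; 10 signed. Insufficient.
Dating window: the latest signature is 27 days after the earliest; the limit is 90 days. Within the window.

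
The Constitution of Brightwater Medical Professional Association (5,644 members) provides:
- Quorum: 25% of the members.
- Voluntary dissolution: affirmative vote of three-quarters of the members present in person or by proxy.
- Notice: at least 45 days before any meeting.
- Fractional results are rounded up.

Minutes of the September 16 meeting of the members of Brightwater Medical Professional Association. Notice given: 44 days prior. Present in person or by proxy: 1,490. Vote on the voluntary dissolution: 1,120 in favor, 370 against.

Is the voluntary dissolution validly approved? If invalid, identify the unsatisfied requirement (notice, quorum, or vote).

Notice: 44 days given; 45 required. Not satisfied.
Quorum: 25% of 5,644 = 1,411; 1,490 present. Satisfied.
Vote: requires three-fourths of those present (1,490); 3/4 of 1490 = 1117.50, rounded up to 1118, so 1,118 needed; 1,120 in favor. Satisfied.

Invalid — notice requirement not satisfied.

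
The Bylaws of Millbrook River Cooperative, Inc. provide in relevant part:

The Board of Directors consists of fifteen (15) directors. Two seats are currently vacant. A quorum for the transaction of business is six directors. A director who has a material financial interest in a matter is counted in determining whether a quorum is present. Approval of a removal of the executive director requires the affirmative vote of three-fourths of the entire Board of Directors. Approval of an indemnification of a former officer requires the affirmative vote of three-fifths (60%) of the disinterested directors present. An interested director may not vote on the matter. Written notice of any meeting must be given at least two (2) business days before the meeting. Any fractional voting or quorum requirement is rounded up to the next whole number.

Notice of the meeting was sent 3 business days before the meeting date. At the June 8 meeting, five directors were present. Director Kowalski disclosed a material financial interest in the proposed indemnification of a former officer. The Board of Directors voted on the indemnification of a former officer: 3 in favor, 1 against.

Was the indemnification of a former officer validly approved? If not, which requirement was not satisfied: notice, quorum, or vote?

Invalid — quorum requirement not satisfied.

Notice: 3 business days given; 2 required (3 ≥ 2). Satisfied.
Quorum: 5 present (interested directors count toward quorum); quorum is 6. Not satisfied.
Vote: the indemnification of a former officer requires three-fifths of the disinterested directors present (5 − 1 = 4). 3/5 of 4 = 2.40, rounded up to 3, so 3 affirmative votes are needed; 3 voted in favor. Satisfied. (Moot — without a quorum no business can be validly transacted.)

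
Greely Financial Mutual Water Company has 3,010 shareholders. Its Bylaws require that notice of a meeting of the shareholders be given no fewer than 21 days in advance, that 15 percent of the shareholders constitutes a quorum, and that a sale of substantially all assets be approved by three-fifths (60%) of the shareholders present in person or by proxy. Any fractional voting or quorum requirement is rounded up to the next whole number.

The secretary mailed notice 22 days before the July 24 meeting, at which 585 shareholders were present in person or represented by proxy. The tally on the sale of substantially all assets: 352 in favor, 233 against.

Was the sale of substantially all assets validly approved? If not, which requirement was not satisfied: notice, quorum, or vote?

Valid — all requirements satisfied.

Notice: 22 days given; 21 required. Satisfied.
Quorum: 15% of 3,010 = 451.50, rounded up to 452; 585 present. Satisfied.
Vote: requires three-fifths of those present (585); 3/5 of 585 = 351, so 351 needed; 352 in favor. Satisfied.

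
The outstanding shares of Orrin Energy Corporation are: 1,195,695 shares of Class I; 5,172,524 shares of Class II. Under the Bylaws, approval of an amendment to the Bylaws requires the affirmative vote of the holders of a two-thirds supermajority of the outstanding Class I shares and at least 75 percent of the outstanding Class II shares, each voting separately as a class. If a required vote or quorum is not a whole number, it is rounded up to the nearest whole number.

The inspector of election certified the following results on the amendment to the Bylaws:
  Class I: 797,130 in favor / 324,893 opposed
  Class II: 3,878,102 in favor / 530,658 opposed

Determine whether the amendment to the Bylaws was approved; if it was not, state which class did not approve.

Class I: 2/3 of 1195695 = 797130; 797,130 required, 797,130 in favor — approved.
Class II: 3/4 of 5172524 = 3879393; 3,879,393 required, 3,878,102 in favor — not approved.

Not approved — the Class II shares did not give the required vote.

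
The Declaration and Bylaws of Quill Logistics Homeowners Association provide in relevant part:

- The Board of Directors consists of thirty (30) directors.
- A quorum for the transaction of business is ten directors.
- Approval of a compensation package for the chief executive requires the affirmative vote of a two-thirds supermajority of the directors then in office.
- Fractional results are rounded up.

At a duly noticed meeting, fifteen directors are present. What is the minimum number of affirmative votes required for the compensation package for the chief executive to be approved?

The compensation package for the chief executive requires two-thirds of the directors then in office (30).
2/3 of 30 = 20.
(Only 15 can vote, so the compensation package for the chief executive cannot pass at this meeting, but the required vote is still 20.)

20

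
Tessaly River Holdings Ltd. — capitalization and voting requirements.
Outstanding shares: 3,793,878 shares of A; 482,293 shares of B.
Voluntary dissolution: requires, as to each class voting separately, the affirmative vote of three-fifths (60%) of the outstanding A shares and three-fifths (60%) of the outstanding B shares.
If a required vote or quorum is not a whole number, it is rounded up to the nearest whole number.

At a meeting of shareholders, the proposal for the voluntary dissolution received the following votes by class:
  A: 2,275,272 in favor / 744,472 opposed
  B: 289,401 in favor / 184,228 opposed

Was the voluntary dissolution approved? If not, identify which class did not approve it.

A: 3/5 of 3793878 = 2276326.80, rounded up to 2276327; 2,276,327 required, 2,275,272 in favor — not approved.
B: 3/5 of 482293 = 289375.80, rounded up to 289376; 289,376 required, 289,401 in favor — approved.

Not approved — the A shares did not give the required vote.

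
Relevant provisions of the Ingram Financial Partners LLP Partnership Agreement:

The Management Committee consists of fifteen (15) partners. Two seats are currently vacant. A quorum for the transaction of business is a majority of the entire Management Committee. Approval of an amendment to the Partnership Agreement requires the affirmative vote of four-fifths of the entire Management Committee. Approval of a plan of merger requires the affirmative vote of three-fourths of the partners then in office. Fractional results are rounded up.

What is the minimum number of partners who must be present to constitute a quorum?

A majority of 15 is 8.

8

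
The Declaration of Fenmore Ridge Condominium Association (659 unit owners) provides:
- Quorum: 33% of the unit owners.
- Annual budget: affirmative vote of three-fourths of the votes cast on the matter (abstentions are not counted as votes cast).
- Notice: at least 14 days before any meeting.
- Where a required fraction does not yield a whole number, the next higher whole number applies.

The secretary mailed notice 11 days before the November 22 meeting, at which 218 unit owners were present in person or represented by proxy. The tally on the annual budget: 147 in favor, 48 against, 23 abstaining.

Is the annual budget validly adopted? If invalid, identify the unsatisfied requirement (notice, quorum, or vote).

Invalid — notice requirement not satisfied.

Notice: 11 days given; 14 required. Not satisfied.
Quorum: 33% of 659 = 217.47, rounded up to 218; 218 present. Satisfied.
Vote: requires three-fourths of the votes cast (218 − 23 abstaining = 195); 3/4 of 195 = 146.25, rounded up to 147, so 147 needed; 147 in favor. Satisfied.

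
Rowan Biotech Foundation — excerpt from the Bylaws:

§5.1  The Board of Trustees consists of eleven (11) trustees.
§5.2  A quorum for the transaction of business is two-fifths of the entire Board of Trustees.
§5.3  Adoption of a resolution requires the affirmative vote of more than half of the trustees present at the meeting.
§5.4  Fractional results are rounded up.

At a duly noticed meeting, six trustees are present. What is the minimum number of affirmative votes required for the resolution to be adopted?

The resolution requires a majority of the trustees present (6).
A majority of 6 is 4.

4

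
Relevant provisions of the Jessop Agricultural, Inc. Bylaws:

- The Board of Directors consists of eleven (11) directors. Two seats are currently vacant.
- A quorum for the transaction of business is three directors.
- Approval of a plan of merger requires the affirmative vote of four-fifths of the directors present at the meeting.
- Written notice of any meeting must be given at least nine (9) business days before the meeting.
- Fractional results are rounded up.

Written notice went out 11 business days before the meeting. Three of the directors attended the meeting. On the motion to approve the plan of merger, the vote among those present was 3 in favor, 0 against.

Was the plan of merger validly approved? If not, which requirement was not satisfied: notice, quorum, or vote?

Valid — all requirements satisfied.

Notice: 11 business days given; 9 required (11 ≥ 9). Satisfied.
Quorum: 3 present; quorum is 3. Satisfied.
Vote: the plan of merger requires four-fifths of the directors present (3). 4/5 of 3 = 2.40, rounded up to 3, so 3 affirmative votes are needed; 3 voted in favor. Satisfied.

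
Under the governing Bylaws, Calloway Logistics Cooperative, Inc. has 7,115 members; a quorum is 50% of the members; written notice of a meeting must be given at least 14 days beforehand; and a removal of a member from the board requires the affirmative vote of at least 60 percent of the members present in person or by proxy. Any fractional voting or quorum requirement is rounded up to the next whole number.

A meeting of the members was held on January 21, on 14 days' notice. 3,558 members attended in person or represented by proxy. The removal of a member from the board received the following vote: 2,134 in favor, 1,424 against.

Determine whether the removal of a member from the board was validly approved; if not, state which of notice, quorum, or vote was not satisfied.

Notice: 14 days given; 14 required. Satisfied.
Quorum: 50% of 7,115 = 3,557.50, rounded up to 3,558; 3,558 present. Satisfied.
Vote: requires three-fifths of those present (3,558); 3/5 of 3558 = 2134.80, rounded up to 2135, so 2,135 needed; 2,134 in favor. Not satisfied.

Invalid — vote requirement not satisfied.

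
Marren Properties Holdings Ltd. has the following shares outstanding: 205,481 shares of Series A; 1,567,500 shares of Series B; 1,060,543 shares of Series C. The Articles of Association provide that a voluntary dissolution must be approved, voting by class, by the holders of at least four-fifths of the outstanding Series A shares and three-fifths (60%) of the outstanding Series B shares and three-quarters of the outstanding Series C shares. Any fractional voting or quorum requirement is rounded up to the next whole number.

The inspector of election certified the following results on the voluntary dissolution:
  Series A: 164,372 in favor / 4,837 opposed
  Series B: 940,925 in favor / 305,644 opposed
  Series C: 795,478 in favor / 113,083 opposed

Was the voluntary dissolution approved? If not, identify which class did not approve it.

Not approved — the Series A shares did not give the required vote.

Series A: 4/5 of 205481 = 164384.80, rounded up to 164385; 164,385 required, 164,372 in favor — not approved.
Series B: 3/5 of 1567500 = 940500; 940,500 required, 940,925 in favor — approved.
Series C: 3/4 of 1060543 = 795407.25, rounded up to 795408; 795,408 required, 795,478 in favor — approved.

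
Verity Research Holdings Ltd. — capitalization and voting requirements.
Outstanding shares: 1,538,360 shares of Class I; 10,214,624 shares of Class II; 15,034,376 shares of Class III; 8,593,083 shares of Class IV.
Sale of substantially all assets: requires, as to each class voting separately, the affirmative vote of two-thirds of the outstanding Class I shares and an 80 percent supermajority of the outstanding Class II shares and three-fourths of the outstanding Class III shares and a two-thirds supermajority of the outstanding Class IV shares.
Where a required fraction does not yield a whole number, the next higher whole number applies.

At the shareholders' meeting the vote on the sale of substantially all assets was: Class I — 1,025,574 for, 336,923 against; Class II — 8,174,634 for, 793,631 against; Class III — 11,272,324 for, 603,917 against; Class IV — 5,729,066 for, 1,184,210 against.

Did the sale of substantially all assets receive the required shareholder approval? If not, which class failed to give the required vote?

Class I: 2/3 of 1538360 = 1025573.33, rounded up to 1025574; 1,025,574 required, 1,025,574 in favor — approved.
Class II: 4/5 of 10214624 = 8171699.20, rounded up to 8171700; 8,171,700 required, 8,174,634 in favor — approved.
Class III: 3/4 of 15034376 = 11275782; 11,275,782 required, 11,272,324 in favor — not approved.
Class IV: 2/3 of 8593083 = 5728722; 5,728,722 required, 5,729,066 in favor — approved.

Not approved — the Class III shares did not give the required vote.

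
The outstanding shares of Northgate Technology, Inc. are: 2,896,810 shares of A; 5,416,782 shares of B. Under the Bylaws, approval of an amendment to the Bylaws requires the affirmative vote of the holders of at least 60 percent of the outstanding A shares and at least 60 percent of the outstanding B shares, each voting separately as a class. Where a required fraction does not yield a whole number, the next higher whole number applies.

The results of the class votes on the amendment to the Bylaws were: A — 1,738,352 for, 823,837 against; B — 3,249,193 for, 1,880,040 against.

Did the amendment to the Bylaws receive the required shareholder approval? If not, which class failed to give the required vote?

A: 3/5 of 2896810 = 1738086; 1,738,086 required, 1,738,352 in favor — approved.
B: 3/5 of 5416782 = 3250069.20, rounded up to 3250070; 3,250,070 required, 3,249,193 in favor — not approved.

Not approved — the B shares did not give the required vote.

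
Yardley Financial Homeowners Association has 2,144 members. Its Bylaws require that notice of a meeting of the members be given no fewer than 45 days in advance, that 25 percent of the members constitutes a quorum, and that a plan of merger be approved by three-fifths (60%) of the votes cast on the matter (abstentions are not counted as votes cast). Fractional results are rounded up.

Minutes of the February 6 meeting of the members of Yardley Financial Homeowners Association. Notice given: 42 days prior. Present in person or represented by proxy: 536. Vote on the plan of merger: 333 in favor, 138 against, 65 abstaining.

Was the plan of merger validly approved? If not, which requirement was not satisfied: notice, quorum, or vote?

Invalid — notice requirement not satisfied.

Notice: 42 days given; 45 required. Not satisfied.
Quorum: 25% of 2,144 = 536; 536 present. Satisfied.
Vote: requires three-fifths of the votes cast (536 − 65 abstaining = 471); 3/5 of 471 = 282.60, rounded up to 283, so 283 needed; 333 in favor. Satisfied.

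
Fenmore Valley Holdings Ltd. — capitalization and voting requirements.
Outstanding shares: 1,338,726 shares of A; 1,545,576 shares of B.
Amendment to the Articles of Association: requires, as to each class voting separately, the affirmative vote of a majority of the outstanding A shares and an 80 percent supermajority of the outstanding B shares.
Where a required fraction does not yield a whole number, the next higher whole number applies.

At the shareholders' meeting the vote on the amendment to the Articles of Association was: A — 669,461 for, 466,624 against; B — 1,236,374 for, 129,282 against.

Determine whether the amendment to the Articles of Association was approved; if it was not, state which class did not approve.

A: a majority of 1338726 is 669364; 669,364 required, 669,461 in favor — approved.
B: 4/5 of 1545576 = 1236460.80, rounded up to 1236461; 1,236,461 required, 1,236,374 in favor — not approved.

Not approved — the B shares did not give the required vote.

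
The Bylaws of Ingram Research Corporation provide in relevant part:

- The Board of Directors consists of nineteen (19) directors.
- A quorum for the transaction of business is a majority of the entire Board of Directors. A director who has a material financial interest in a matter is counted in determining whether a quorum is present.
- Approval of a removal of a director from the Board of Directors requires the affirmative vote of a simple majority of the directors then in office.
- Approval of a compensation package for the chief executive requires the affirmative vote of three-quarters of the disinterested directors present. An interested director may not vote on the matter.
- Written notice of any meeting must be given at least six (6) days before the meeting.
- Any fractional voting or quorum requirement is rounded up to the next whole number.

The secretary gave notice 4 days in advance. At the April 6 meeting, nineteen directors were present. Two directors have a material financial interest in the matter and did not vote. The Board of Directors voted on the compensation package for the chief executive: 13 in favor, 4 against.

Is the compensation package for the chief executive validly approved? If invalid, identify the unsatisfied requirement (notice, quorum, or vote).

Invalid — notice requirement not satisfied.

Notice: 4 days given; 6 required (4 < 6). Not satisfied.
Quorum: 19 present (interested directors count toward quorum); quorum is 10. Satisfied.
Vote: the compensation package for the chief executive requires three-fourths of the disinterested directors present (19 − 2 = 17). 3/4 of 17 = 12.75, rounded up to 13, so 13 affirmative votes are needed; 13 voted in favor. Satisfied.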